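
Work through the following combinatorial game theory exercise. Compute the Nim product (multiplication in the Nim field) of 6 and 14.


Nim multiplication is bilinear over XOR: (u XOR v) * w = (u*w) XOR (v*w).
So we split each operand into its bit components and XOR the pairwise Nim products.
6 = 2 + 4 (as XOR of powers of 2).
14 = 2 + 4 + 8 (as XOR of powers of 2).
Using the standard Nim-product table on single bits:
  2*2 = 3,   2*4 = 8,   2*8 = 12,
  4*4 = 6,   4*8 = 11,  8*8 = 13,
and  1*x = x (identity), k*l = l*k (commutative).
Pairwise Nim products:
  2 * 2 = 3
  2 * 4 = 8
  2 * 8 = 12
  4 * 2 = 8
  4 * 4 = 6
  4 * 8 = 11
XOR them: 3 XOR 8 XOR 12 XOR 8 XOR 6 XOR 11 = 2.
Result: 6 * 14 = 2 (in Nim).

2


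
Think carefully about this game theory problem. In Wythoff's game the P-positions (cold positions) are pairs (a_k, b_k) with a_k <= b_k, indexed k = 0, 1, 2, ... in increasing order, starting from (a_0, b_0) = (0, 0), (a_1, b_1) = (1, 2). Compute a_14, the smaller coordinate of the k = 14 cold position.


By Wythoff's theorem, a_k = floor(k * phi) and b_k = floor(k * phi^2) = a_k + k, where phi = (1 + sqrt(5))/2 is the golden ratio.
phi = (1 + sqrt(5))/2 = 1.618034
k = 14
k * phi = 14 * 1.618034 = 22.652476
a_14 = floor(k * phi) = 22

22


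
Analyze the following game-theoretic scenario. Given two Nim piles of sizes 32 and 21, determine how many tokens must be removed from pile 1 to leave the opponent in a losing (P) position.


Piles: 32 and 21
Current XOR: 32 XOR 21 = 53 (non-zero, so this is an N-position).
To make the XOR zero, we need to find a move that balances the piles.
For pile 1 (size 32): target = 32 XOR 53 = 21
We reduce pile 1 from 32 to 21.
Tokens removed: 32 - 21 = 11
Verification: 21 XOR 21 = 0

11


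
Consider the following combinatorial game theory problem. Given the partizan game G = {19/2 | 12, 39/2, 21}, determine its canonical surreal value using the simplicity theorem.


Left options: {19/2}, max = 19/2
Right options: {12, 39/2, 21}, min = 12
All options are numbers and max(Left) < min(Right), so by the simplicity theorem the value is the simplest (earliest-born) number strictly between 19/2 and 12.
Integers 10 through 11 all lie strictly between 19/2 and 12.
Among integers, the simplest (lowest birthday = smallest |n|; 0 is born on day 0, +-n on day n) is 10.
No non-integer in the interval can be simpler: if x is a non-integer in the interval, then floor(x) or ceil(x) also lies in the interval (the interval contains an integer), and both are proper prefixes of x's sign expansion, i.e. born earlier. So the game value is 10.
Game value = 10

10


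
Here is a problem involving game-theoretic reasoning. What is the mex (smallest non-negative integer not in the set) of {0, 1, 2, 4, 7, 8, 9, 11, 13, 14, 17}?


Set = {0, 1, 2, 4, 7, 8, 9, 11, 13, 14, 17}
0 is in the set.
1 is in the set.
2 is in the set.
3 is NOT in the set. This is the mex.
mex = 3

3


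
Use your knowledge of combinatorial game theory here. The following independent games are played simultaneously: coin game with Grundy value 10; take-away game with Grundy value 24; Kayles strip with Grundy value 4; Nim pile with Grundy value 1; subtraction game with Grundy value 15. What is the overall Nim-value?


By the Sprague-Grundy theorem, the Grundy value of a sum of games is the XOR of individual Grundy values.
coin game: Grundy value = 10. Running XOR: 0 XOR 10 = 10
take-away game: Grundy value = 24. Running XOR: 10 XOR 24 = 18
Kayles strip: Grundy value = 4. Running XOR: 18 XOR 4 = 22
Nim pile: Grundy value = 1. Running XOR: 22 XOR 1 = 23
subtraction game: Grundy value = 15. Running XOR: 23 XOR 15 = 24
The combined Grundy value is 24.

24


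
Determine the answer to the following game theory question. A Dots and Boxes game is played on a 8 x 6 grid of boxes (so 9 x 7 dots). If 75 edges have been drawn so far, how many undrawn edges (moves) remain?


Grid: 8 x 6 boxes, i.e. 9 rows and 7 columns of dots.
Horizontal edges: (rows + 1) * cols = 9 * 6 = 54
Vertical edges: rows * (cols + 1) = 8 * 7 = 56
Total edges: 54 + 56 = 110
Edges drawn: 75
Remaining: 110 - 75 = 35

35


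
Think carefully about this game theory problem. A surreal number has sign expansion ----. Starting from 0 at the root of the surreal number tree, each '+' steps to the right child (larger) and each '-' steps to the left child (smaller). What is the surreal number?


Sign expansion: ----
Rule: track bounds (lo, hi), initially (-inf, +inf). On '+', the current value becomes lo and we move to the simplest number in (value, hi): value + 1 if hi = +inf, otherwise the midpoint (value + hi)/2. On '-', the current value becomes hi and we move to value - 1 if lo = -inf, otherwise the midpoint (lo + value)/2.
Start at 0.
Step 1: sign = -, move left. Bounds: (-inf, 0). Value = -1
Step 2: sign = -, move left. Bounds: (-inf, -1). Value = -2
Step 3: sign = -, move left. Bounds: (-inf, -2). Value = -3
Step 4: sign = -, move left. Bounds: (-inf, -3). Value = -4
The surreal number with sign expansion ---- is -4.

-4


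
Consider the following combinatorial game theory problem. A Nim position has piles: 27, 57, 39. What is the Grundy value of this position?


We need the XOR (exclusive or) of all pile sizes.
After XOR-ing pile 1 (size 27): 0 XOR 27 = 27
After XOR-ing pile 2 (size 57): 27 XOR 57 = 34
After XOR-ing pile 3 (size 39): 34 XOR 39 = 5
The Nim-value of this position is 5.

5


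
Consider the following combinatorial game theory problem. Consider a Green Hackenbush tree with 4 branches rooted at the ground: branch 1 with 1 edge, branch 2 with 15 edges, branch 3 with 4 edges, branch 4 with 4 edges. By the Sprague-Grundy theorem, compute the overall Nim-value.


The tree has 4 branches from the ground vertex.
In Green Hackenbush, the Nim-value of a simple path of length k is k.
Branch 1: length 1, Nim-value = 1
Branch 2: length 15, Nim-value = 15
Branch 3: length 4, Nim-value = 4
Branch 4: length 4, Nim-value = 4
Total Nim-value = XOR of all branch values:
0 XOR 1 = 1
1 XOR 15 = 14
14 XOR 4 = 10
10 XOR 4 = 14
Nim-value of the tree = 14

14


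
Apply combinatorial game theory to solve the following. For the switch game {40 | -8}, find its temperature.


The game is {40 | -8}, a switch {a | b} with numbers a > b.
Cooling {a | b} by t gives {a - t | b + t}, which stops being hot when a - t = b + t, i.e. at t = (a - b)/2. So the temperature of a switch is (a - b)/2.
Temperature = (Left option - Right option) / 2
= (40 - (-8)) / 2
= 48 / 2
= 24

24


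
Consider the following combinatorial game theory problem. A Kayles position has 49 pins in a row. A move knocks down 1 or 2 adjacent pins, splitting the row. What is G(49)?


Kayles: a move removes 1 or 2 adjacent pins from a contiguous row.
Removing pins from a row of k leaves two independent rows (a, b) with a + b = k - 1 (one pin) or a + b = k - 2 (two pins); an end removal gives a = 0.
By Sprague-Grundy, G(k) = mex{ G(a) XOR G(b) } over all these splits. G(0) = 0.
G(1): splits (0,0):0^0=0 -> mex({0}) = 1
G(2): splits (0,1):0^1=1 (0,0):0^0=0 -> mex({0, 1}) = 2
G(3): splits (0,2):0^2=2 (1,1):1^1=0 (0,1):0^1=1 -> mex({0, 1, 2}) = 3
G(4): splits (0,3):0^3=3 (1,2):1^2=3 (0,2):0^2=2 (1,1):1^1=0 -> mex({0, 2, 3}) = 1
G(5): splits (0,4):0^1=1 (1,3):1^3=2 (2,2):2^2=0 (0,3):0^3=3 (1,2):1^2=3 -> mex({0, 1, 2, 3}) = 4
G(6) = mex({0, 1, 2, 4}) = 3
G(7) = mex({0, 1, 3, 4, 5}) = 2
G(8) = mex({0, 2, 3, 5, 6}) = 1
G(9) = mex({0, 1, 2, 3, 6, 7}) = 4
G(10) = mex({0, 1, 3, 4, 5, 7}) = 2
G(11) = mex({0, 1, 2, 3, 4, 5}) = 6
G(12) = mex({0, 1, 2, 3, 5, 6, 7}) = 4
G(13) = mex({0, 2, 3, 4, 6, 7}) = 1
G(14) = mex({0, 1, 4, 5, 6, 7}) = 2
G(15) = mex({0, 1, 2, 3, 4, 5, 6}) = 7
G(16) = mex({0, 2, 3, 5, 6, 7}) = 1
G(17) = mex({0, 1, 2, 3, 5, 6, 7}) = 4
G(18) = mex({0, 1, 2, 4, 5, 6}) = 3
G(19) = mex({0, 1, 3, 4, 5, 7}) = 2
G(20) = mex({0, 2, 3, 4, 5, 6, 7}) = 1
G(21) = mex({0, 1, 2, 3, 5, 6, 7}) = 4
G(22) = mex({0, 1, 2, 3, 4, 5, 7}) = 6
G(23) = mex({0, 1, 2, 3, 4, 5, 6}) = 7
G(24) = mex({0, 1, 2, 3, 5, 6, 7}) = 4
G(25) = mex({0, 2, 3, 4, 6, 7}) = 1
G(26) = mex({0, 1, 3, 4, 5, 6, 7}) = 2
G(27) = mex({0, 1, 2, 3, 4, 5, 6, 7}) = 8
G(28) = mex({0, 1, 2, 3, 4, 6, 7, 8}) = 5
G(29) = mex({0, 1, 2, 3, 5, 6, 7, 8, 9}) = 4
G(30) = mex({0, 1, 2, 3, 4, 5, 6, 9, 10}) = 7
G(31) = mex({0, 1, 3, 4, 5, 7, 10, 11}) = 2
G(32) = mex({0, 2, 3, 4, 5, 6, 7, 9, 11}) = 1
G(33) = mex({0, 1, 2, 3, 4, 5, 6, 7, 9, 12}) = 8
G(34) = mex({0, 1, 2, 3, 4, 5, 7, 8, 11, 12}) = 6
G(35) = mex({0, 1, 2, 3, 4, 5, 6, 8, 9, 10, 11}) = 7
G(36) = mex({0, 1, 2, 3, 5, 6, 7, 9, 10}) = 4
G(37) = mex({0, 2, 3, 4, 6, 7, 9, 10, 11, 12}) = 1
G(38) = mex({0, 1, 3, 4, 5, 6, 7, 9, 10, 11, 12}) = 2
G(39) = mex({0, 1, 2, 4, 5, 6, 7, 9, 10, 12, 14}) = 3
G(40) = mex({0, 2, 3, 4, 6, 7, 11, 12, 14}) = 1
G(41) = mex({0, 1, 2, 3, 5, 6, 7, 9, 10, 11, 12}) = 4
G(42) = mex({0, 1, 2, 3, 4, 5, 6, 9, 10}) = 7
G(43) = mex({0, 1, 3, 4, 5, 7, 9, 10, 12, 15}) = 2
G(44) = mex({0, 2, 3, 4, 5, 6, 7, 9, 10, 12, 15}) = 1
G(45) = mex({0, 1, 2, 3, 4, 5, 6, 7, 9, 10, 12, 14}) = 8
G(46) = mex({0, 1, 3, 4, 5, 7, 8, 11, 12, 14}) = 2
G(47) = mex({0, 1, 2, 3, 4, 5, 6, 8, 9, 10, 11, 12}) = 7
G(48) = mex({0, 1, 2, 3, 5, 6, 7, 9, 10}) = 4
G(49) = mex({0, 2, 3, 4, 6, 7, 9, 10, 11, 12, 15}) = 1
Therefore G(49) = 1.

1


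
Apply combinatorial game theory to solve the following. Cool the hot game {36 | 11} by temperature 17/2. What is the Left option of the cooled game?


Original game: {36 | 11} (a switch {a | b} with a > b).
Cooling by t (for t below the temperature (a - b)/2 = 25/2) taxes each move by t: {a | b} cooled by t is {a - t | b + t}.
Cooling amount: t = 17/2
Cooled Left option: 36 - 17/2 = 55/2
Cooled Right option: 11 + 17/2 = 39/2
Cooled game: {55/2 | 39/2}
Left option = 55/2

55/2


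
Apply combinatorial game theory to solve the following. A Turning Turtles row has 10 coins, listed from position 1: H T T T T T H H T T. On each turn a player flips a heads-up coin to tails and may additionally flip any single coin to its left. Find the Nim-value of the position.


Coins: H T T T T T H H T T
Key fact: a single head at position k behaves exactly like a Nim heap of size k (turning it to T and optionally flipping a coin at j < k corresponds to moving the heap from k to j, or to 0), and heads combine as a disjunctive sum (two heads at the same place would cancel, matching j XOR j = 0). So the Nim-value is the XOR of the 1-indexed positions of the heads.
Face-up positions (1-indexed): [1, 7, 8]
XOR 0 with 1: 0 XOR 1 = 1
XOR 1 with 7: 1 XOR 7 = 6
XOR 6 with 8: 6 XOR 8 = 14
Nim-value = 14

14


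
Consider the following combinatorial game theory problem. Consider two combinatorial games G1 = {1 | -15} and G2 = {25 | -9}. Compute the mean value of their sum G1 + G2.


G1 = {1 | -15}, G2 = {25 | -9}
Each is a switch {a | b} with numbers a > b; its mean value is (a + b)/2, and mean value is additive over game sums: m(G1 + G2) = m(G1) + m(G2).
Mean of G1 = (1 + (-15))/2 = -14/2 = -7
Mean of G2 = (25 + (-9))/2 = 16/2 = 8
Mean of G1 + G2 = -7 + 8 = 1

1


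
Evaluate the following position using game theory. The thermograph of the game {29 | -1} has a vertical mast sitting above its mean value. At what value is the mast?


Game = {29 | -1}, a switch {a | b} with numbers a > b.
Its thermograph has left wall a - t and right wall b + t, which meet at t = (a - b)/2, where both equal (a + b)/2. So the mast (mean value) is at (a + b)/2.
Mean = (29 + (-1))/2 = 28/2 = 14

14


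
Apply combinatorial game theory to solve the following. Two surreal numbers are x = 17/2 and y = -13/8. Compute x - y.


x = 17/2, y = -13/8
Converting to common denominator: 8
x = 68/8, y = -13/8
x - y = 17/2 - -13/8 = 81/8

81/8


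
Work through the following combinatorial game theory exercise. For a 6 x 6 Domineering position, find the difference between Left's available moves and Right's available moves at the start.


Board is 6 x 6 (rows x cols).
Left (vertical) placements: (rows-1) * cols = 5 * 6 = 30
Right (horizontal) placements: rows * (cols-1) = 6 * 5 = 30
Advantage = Left - Right = 30 - 30 = 0

0


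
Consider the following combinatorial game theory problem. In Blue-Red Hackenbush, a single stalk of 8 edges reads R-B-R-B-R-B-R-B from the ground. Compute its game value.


Edges (from ground): R-B-R-B-R-B-R-B
By Berlekamp's sign-expansion rule, a Blue-Red Hackenbush stalk has the value of the surreal number whose sign sequence is the edge sequence with B -> + and R -> -.
Sign sequence: -+-+-+-+
Trace the sign expansion in the surreal number tree, starting from 0:
Edge 1: R (sign -) -> bounds (-inf, 0), value = -1
Edge 2: B (sign +) -> bounds (-1, 0), value = -1/2
Edge 3: R (sign -) -> bounds (-1, -1/2), value = -3/4
Edge 4: B (sign +) -> bounds (-3/4, -1/2), value = -5/8
Edge 5: R (sign -) -> bounds (-3/4, -5/8), value = -11/16
Edge 6: B (sign +) -> bounds (-11/16, -5/8), value = -21/32
Edge 7: R (sign -) -> bounds (-11/16, -21/32), value = -43/64
Edge 8: B (sign +) -> bounds (-43/64, -21/32), value = -85/128
Game value = -85/128

-85/128


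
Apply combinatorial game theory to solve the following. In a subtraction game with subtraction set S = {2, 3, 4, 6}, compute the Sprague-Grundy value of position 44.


The subtraction set is S = {2, 3, 4, 6}.
G(k) = mex{ G(k - s) : s in S, s <= k }. We compute iteratively: G(0) = 0.
G(1) = mex({}) = 0
G(2) = mex({0}) = 1
G(3) = mex({0}) = 1
G(4) = mex({0, 1}) = 2
G(5) = mex({0, 1}) = 2
G(6) = mex({0, 1, 2}) = 3
G(7) = mex({0, 1, 2}) = 3
G(8) = mex({1, 2, 3}) = 0
G(9) = mex({1, 2, 3}) = 0
G(10) = mex({0, 2, 3}) = 1
G(11) = mex({0, 2, 3}) = 1
G(12) = mex({0, 1, 3}) = 2
G(13) = mex({0, 1, 3}) = 2
Observe that G(8)..G(13) = 0, 0, 1, 1, 2, 2 repeats G(0)..G(5) = 0, 0, 1, 1, 2, 2.
For k >= max(S) = 6, G(k) is determined by the previous 6 values G(k-6)..G(k-1); a window of 6 consecutive values has recurred shifted by 8, so by induction G(k + 8) = G(k) for all k >= 0: the sequence is periodic from the start with period 8.
One period: G(0..7) = 0, 0, 1, 1, 2, 2, 3, 3.
44 mod 8 = 4, so G(44) = G(4) = 2.

2


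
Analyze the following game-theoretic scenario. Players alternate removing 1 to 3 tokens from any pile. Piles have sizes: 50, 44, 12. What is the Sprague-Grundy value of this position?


Subtraction set: {1, 2, 3}
For this subtraction set, G(n) = n mod 4 (period = max + 1 = 4).
Pile 1 (size 50): G(50) = 50 mod 4 = 2
Pile 2 (size 44): G(44) = 44 mod 4 = 0
Pile 3 (size 12): G(12) = 12 mod 4 = 0
Total Grundy value = XOR of all: 2 XOR 0 XOR 0 = 2

2


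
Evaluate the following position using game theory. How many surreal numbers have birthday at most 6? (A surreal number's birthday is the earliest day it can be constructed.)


Day 0: {|} = 0 is born. Count = 1.
Day n: the number of surreal numbers born by day n is 2^(n+1) - 1.
By day 0: 2^1 - 1 = 1
By day 1: 2^2 - 1 = 3
By day 2: 2^3 - 1 = 7
By day 3: 2^4 - 1 = 15
By day 4: 2^5 - 1 = 31
By day 5: 2^6 - 1 = 63
By day 6: 2^7 - 1 = 127
By day 6: 127 surreal numbers.

127


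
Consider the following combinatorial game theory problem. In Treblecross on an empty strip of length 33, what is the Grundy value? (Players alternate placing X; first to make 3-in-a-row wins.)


Treblecross: place X on empty cells; 3-in-a-row wins.
Playing within two cells of an existing X lets the opponent win at once, so sensible play treats the cells i-2..i+2 around each X as dead. The player left with no safe cell loses, so this is a normal-play take-away game on strips of safe cells.
Placing X at cell i (0-indexed) of a strip of k safe cells leaves independent strips of sizes max(0, i-2) and max(0, k-i-3). Hence G(k) = mex{ G(max(0,i-2)) XOR G(max(0,k-i-3)) : 0 <= i < k }, with G(0) = 0.
G(1): splits (0,0):0^0=0 -> mex({0}) = 1
G(2): splits (0,0):0^0=0 -> mex({0}) = 1
G(3): splits (0,0):0^0=0 -> mex({0}) = 1
G(4): splits (0,1):0^1=1 (0,0):0^0=0 -> mex({0, 1}) = 2
G(5): splits (0,2):0^1=1 (0,1):0^1=1 (0,0):0^0=0 -> mex({0, 1}) = 2
G(6) = mex({1}) = 0
G(7) = mex({0, 1, 2}) = 3
G(8) = mex({0, 1, 2}) = 3
G(9) = mex({0, 2}) = 1
G(10) = mex({0, 2, 3}) = 1
G(11) = mex({0, 3}) = 1
G(12) = mex({1, 3}) = 0
G(13) = mex({0, 1, 2, 3}) = 4
G(14) = mex({0, 1, 2}) = 3
G(15) = mex({0, 1, 2}) = 3
G(16) = mex({0, 1, 2, 4}) = 3
G(17) = mex({0, 1, 3, 4}) = 2
G(18) = mex({0, 1, 3, 4}) = 2
G(19) = mex({0, 1, 3, 5}) = 2
G(20) = mex({0, 1, 2, 3, 5}) = 4
G(21) = mex({0, 1, 2, 3, 5}) = 4
G(22) = mex({1, 2, 6}) = 0
G(23) = mex({0, 1, 2, 3, 4, 6}) = 5
G(24) = mex({0, 1, 2, 3, 4}) = 5
G(25) = mex({0, 1, 3, 4, 7}) = 2
G(26) = mex({0, 1, 3, 4, 5, 7}) = 2
G(27) = mex({0, 1, 3, 5}) = 2
G(28) = mex({0, 1, 2, 5}) = 3
G(29) = mex({0, 1, 2, 4, 5, 6}) = 3
G(30) = mex({1, 2, 4, 6}) = 0
G(31) = mex({0, 1, 2, 3, 4, 6}) = 5
G(32) = mex({1, 2, 3, 4, 7}) = 0
G(33) = mex({0, 3, 7}) = 1
Therefore G(33) = 1.

1


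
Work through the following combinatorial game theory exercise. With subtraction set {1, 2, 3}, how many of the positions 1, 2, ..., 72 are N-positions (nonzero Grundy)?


Subtraction set S = {1, 2, 3}, so G(n) = n mod 4.
G(n) = 0 when n is a multiple of 4.
Multiples of 4 in [1, 72]: 18
N-positions (nonzero Grundy) = 72 - 18 = 54

54


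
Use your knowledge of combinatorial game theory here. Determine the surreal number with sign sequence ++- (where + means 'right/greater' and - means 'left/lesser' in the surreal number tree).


Sign expansion: ++-
Rule: track bounds (lo, hi), initially (-inf, +inf). On '+', the current value becomes lo and we move to the simplest number in (value, hi): value + 1 if hi = +inf, otherwise the midpoint (value + hi)/2. On '-', the current value becomes hi and we move to value - 1 if lo = -inf, otherwise the midpoint (lo + value)/2.
Start at 0.
Step 1: sign = +, move right. Bounds: (0, +inf). Value = 1
Step 2: sign = +, move right. Bounds: (1, +inf). Value = 2
Step 3: sign = -, move left. Bounds: (1, 2). Value = 3/2
The surreal number with sign expansion ++- is 3/2.

3/2


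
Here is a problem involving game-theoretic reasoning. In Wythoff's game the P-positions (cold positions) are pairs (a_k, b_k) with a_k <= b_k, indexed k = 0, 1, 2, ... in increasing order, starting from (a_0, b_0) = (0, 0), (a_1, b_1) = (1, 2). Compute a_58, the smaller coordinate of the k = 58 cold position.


By Wythoff's theorem, a_k = floor(k * phi) and b_k = floor(k * phi^2) = a_k + k, where phi = (1 + sqrt(5))/2 is the golden ratio.
phi = (1 + sqrt(5))/2 = 1.618034
k = 58
k * phi = 58 * 1.618034 = 93.845971
a_58 = floor(k * phi) = 93

93


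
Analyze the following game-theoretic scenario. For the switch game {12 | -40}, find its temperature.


The game is {12 | -40}, a switch {a | b} with numbers a > b.
Cooling {a | b} by t gives {a - t | b + t}, which stops being hot when a - t = b + t, i.e. at t = (a - b)/2. So the temperature of a switch is (a - b)/2.
Temperature = (Left option - Right option) / 2
= (12 - (-40)) / 2
= 52 / 2
= 26

26


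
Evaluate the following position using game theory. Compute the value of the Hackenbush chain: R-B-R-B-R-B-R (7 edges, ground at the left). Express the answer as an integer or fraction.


Edges (from ground): R-B-R-B-R-B-R
By Berlekamp's sign-expansion rule, a Blue-Red Hackenbush stalk has the value of the surreal number whose sign sequence is the edge sequence with B -> + and R -> -.
Sign sequence: -+-+-+-
Trace the sign expansion in the surreal number tree, starting from 0:
Edge 1: R (sign -) -> bounds (-inf, 0), value = -1
Edge 2: B (sign +) -> bounds (-1, 0), value = -1/2
Edge 3: R (sign -) -> bounds (-1, -1/2), value = -3/4
Edge 4: B (sign +) -> bounds (-3/4, -1/2), value = -5/8
Edge 5: R (sign -) -> bounds (-3/4, -5/8), value = -11/16
Edge 6: B (sign +) -> bounds (-11/16, -5/8), value = -21/32
Edge 7: R (sign -) -> bounds (-11/16, -21/32), value = -43/64
Game value = -43/64

-43/64


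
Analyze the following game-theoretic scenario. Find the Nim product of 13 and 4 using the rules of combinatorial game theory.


Nim multiplication is bilinear over XOR: (u XOR v) * w = (u*w) XOR (v*w).
So we split each operand into its bit components and XOR the pairwise Nim products.
13 = 1 + 4 + 8 (as XOR of powers of 2).
4 = 4 (as XOR of powers of 2).
Using the standard Nim-product table on single bits:
  2*2 = 3,   2*4 = 8,   2*8 = 12,
  4*4 = 6,   4*8 = 11,  8*8 = 13,
and  1*x = x (identity), k*l = l*k (commutative).
Pairwise Nim products:
  1 * 4 = 4
  4 * 4 = 6
  8 * 4 = 11
XOR them: 4 XOR 6 XOR 11 = 9.
Result: 13 * 4 = 9 (in Nim).

9


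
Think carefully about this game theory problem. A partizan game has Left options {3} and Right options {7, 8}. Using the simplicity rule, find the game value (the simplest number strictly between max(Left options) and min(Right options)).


Left options: {3}, max = 3
Right options: {7, 8}, min = 7
All options are numbers and max(Left) < min(Right), so by the simplicity theorem the value is the simplest (earliest-born) number strictly between 3 and 7.
Integers 4 through 6 all lie strictly between 3 and 7.
Among integers, the simplest (lowest birthday = smallest |n|; 0 is born on day 0, +-n on day n) is 4.
No non-integer in the interval can be simpler: if x is a non-integer in the interval, then floor(x) or ceil(x) also lies in the interval (the interval contains an integer), and both are proper prefixes of x's sign expansion, i.e. born earlier. So the game value is 4.
Game value = 4

4


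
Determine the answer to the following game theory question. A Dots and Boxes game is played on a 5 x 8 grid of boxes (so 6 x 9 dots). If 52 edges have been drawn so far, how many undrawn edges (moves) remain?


Grid: 5 x 8 boxes, i.e. 6 rows and 9 columns of dots.
Horizontal edges: (rows + 1) * cols = 6 * 8 = 48
Vertical edges: rows * (cols + 1) = 5 * 9 = 45
Total edges: 48 + 45 = 93
Edges drawn: 52
Remaining: 93 - 52 = 41

41


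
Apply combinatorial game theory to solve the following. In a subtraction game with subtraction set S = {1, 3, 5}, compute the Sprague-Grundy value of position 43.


The subtraction set is S = {1, 3, 5}.
G(k) = mex{ G(k - s) : s in S, s <= k }. We compute iteratively: G(0) = 0.
G(1) = mex({0}) = 1
G(2) = mex({1}) = 0
G(3) = mex({0}) = 1
G(4) = mex({1}) = 0
G(5) = mex({0}) = 1
G(6) = mex({1}) = 0
Observe that G(2)..G(6) = 0, 1, 0, 1, 0 repeats G(0)..G(4) = 0, 1, 0, 1, 0.
For k >= max(S) = 5, G(k) is determined by the previous 5 values G(k-5)..G(k-1); a window of 5 consecutive values has recurred shifted by 2, so by induction G(k + 2) = G(k) for all k >= 0: the sequence is periodic from the start with period 2.
One period: G(0..1) = 0, 1.
43 mod 2 = 1, so G(43) = G(1) = 1.

1


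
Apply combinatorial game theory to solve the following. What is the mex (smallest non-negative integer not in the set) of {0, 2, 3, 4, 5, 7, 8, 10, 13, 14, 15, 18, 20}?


Set = {0, 2, 3, 4, 5, 7, 8, 10, 13, 14, 15, 18, 20}
0 is in the set.
1 is NOT in the set. This is the mex.
mex = 1

1


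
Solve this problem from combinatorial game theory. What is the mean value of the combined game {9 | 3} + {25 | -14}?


G1 = {9 | 3}, G2 = {25 | -14}
Each is a switch {a | b} with numbers a > b; its mean value is (a + b)/2, and mean value is additive over game sums: m(G1 + G2) = m(G1) + m(G2).
Mean of G1 = (9 + (3))/2 = 12/2 = 6
Mean of G2 = (25 + (-14))/2 = 11/2 = 11/2
Mean of G1 + G2 = 6 + 11/2 = 23/2

23/2


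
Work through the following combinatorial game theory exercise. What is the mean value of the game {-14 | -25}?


Game = {-14 | -25}, a switch {a | b} with numbers a > b.
Its thermograph has left wall a - t and right wall b + t, which meet at t = (a - b)/2, where both equal (a + b)/2. So the mast (mean value) is at (a + b)/2.
Mean = (-14 + (-25))/2 = -39/2 = -39/2

-39/2


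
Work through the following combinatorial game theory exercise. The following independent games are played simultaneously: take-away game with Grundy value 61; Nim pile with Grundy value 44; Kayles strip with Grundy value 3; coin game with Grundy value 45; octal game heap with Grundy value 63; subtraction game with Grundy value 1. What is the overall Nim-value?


By the Sprague-Grundy theorem, the Grundy value of a sum of games is the XOR of individual Grundy values.
take-away game: Grundy value = 61. Running XOR: 0 XOR 61 = 61
Nim pile: Grundy value = 44. Running XOR: 61 XOR 44 = 17
Kayles strip: Grundy value = 3. Running XOR: 17 XOR 3 = 18
coin game: Grundy value = 45. Running XOR: 18 XOR 45 = 63
octal game heap: Grundy value = 63. Running XOR: 63 XOR 63 = 0
subtraction game: Grundy value = 1. Running XOR: 0 XOR 1 = 1
The combined Grundy value is 1.

1


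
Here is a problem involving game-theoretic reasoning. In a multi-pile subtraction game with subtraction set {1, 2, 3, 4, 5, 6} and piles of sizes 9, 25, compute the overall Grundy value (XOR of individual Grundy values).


Subtraction set: {1, 2, 3, 4, 5, 6}
For this subtraction set, G(n) = n mod 7 (period = max + 1 = 7).
Pile 1 (size 9): G(9) = 9 mod 7 = 2
Pile 2 (size 25): G(25) = 25 mod 7 = 4
Total Grundy value = XOR of all: 2 XOR 4 = 6

6


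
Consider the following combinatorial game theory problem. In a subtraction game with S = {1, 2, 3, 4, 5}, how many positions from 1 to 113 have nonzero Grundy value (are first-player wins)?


Subtraction set S = {1, 2, 3, 4, 5}, so G(n) = n mod 6.
G(n) = 0 when n is a multiple of 6.
Multiples of 6 in [1, 113]: 18
N-positions (nonzero Grundy) = 113 - 18 = 95

95


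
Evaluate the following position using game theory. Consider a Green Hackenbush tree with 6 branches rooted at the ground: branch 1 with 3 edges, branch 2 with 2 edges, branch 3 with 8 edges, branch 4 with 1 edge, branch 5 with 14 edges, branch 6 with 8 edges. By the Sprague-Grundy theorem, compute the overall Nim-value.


The tree has 6 branches from the ground vertex.
In Green Hackenbush, the Nim-value of a simple path of length k is k.
Branch 1: length 3, Nim-value = 3
Branch 2: length 2, Nim-value = 2
Branch 3: length 8, Nim-value = 8
Branch 4: length 1, Nim-value = 1
Branch 5: length 14, Nim-value = 14
Branch 6: length 8, Nim-value = 8
Total Nim-value = XOR of all branch values:
0 XOR 3 = 3
3 XOR 2 = 1
1 XOR 8 = 9
9 XOR 1 = 8
8 XOR 14 = 6
6 XOR 8 = 14
Nim-value of the tree = 14

14


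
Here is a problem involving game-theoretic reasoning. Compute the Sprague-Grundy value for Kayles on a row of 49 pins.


Kayles: a move removes 1 or 2 adjacent pins from a contiguous row.
Removing pins from a row of k leaves two independent rows (a, b) with a + b = k - 1 (one pin) or a + b = k - 2 (two pins); an end removal gives a = 0.
By Sprague-Grundy, G(k) = mex{ G(a) XOR G(b) } over all these splits. G(0) = 0.
G(1): splits (0,0):0^0=0 -> mex({0}) = 1
G(2): splits (0,1):0^1=1 (0,0):0^0=0 -> mex({0, 1}) = 2
G(3): splits (0,2):0^2=2 (1,1):1^1=0 (0,1):0^1=1 -> mex({0, 1, 2}) = 3
G(4): splits (0,3):0^3=3 (1,2):1^2=3 (0,2):0^2=2 (1,1):1^1=0 -> mex({0, 2, 3}) = 1
G(5): splits (0,4):0^1=1 (1,3):1^3=2 (2,2):2^2=0 (0,3):0^3=3 (1,2):1^2=3 -> mex({0, 1, 2, 3}) = 4
G(6) = mex({0, 1, 2, 4}) = 3
G(7) = mex({0, 1, 3, 4, 5}) = 2
G(8) = mex({0, 2, 3, 5, 6}) = 1
G(9) = mex({0, 1, 2, 3, 6, 7}) = 4
G(10) = mex({0, 1, 3, 4, 5, 7}) = 2
G(11) = mex({0, 1, 2, 3, 4, 5}) = 6
G(12) = mex({0, 1, 2, 3, 5, 6, 7}) = 4
G(13) = mex({0, 2, 3, 4, 6, 7}) = 1
G(14) = mex({0, 1, 4, 5, 6, 7}) = 2
G(15) = mex({0, 1, 2, 3, 4, 5, 6}) = 7
G(16) = mex({0, 2, 3, 5, 6, 7}) = 1
G(17) = mex({0, 1, 2, 3, 5, 6, 7}) = 4
G(18) = mex({0, 1, 2, 4, 5, 6}) = 3
G(19) = mex({0, 1, 3, 4, 5, 7}) = 2
G(20) = mex({0, 2, 3, 4, 5, 6, 7}) = 1
G(21) = mex({0, 1, 2, 3, 5, 6, 7}) = 4
G(22) = mex({0, 1, 2, 3, 4, 5, 7}) = 6
G(23) = mex({0, 1, 2, 3, 4, 5, 6}) = 7
G(24) = mex({0, 1, 2, 3, 5, 6, 7}) = 4
G(25) = mex({0, 2, 3, 4, 6, 7}) = 1
G(26) = mex({0, 1, 3, 4, 5, 6, 7}) = 2
G(27) = mex({0, 1, 2, 3, 4, 5, 6, 7}) = 8
G(28) = mex({0, 1, 2, 3, 4, 6, 7, 8}) = 5
G(29) = mex({0, 1, 2, 3, 5, 6, 7, 8, 9}) = 4
G(30) = mex({0, 1, 2, 3, 4, 5, 6, 9, 10}) = 7
G(31) = mex({0, 1, 3, 4, 5, 7, 10, 11}) = 2
G(32) = mex({0, 2, 3, 4, 5, 6, 7, 9, 11}) = 1
G(33) = mex({0, 1, 2, 3, 4, 5, 6, 7, 9, 12}) = 8
G(34) = mex({0, 1, 2, 3, 4, 5, 7, 8, 11, 12}) = 6
G(35) = mex({0, 1, 2, 3, 4, 5, 6, 8, 9, 10, 11}) = 7
G(36) = mex({0, 1, 2, 3, 5, 6, 7, 9, 10}) = 4
G(37) = mex({0, 2, 3, 4, 6, 7, 9, 10, 11, 12}) = 1
G(38) = mex({0, 1, 3, 4, 5, 6, 7, 9, 10, 11, 12}) = 2
G(39) = mex({0, 1, 2, 4, 5, 6, 7, 9, 10, 12, 14}) = 3
G(40) = mex({0, 2, 3, 4, 6, 7, 11, 12, 14}) = 1
G(41) = mex({0, 1, 2, 3, 5, 6, 7, 9, 10, 11, 12}) = 4
G(42) = mex({0, 1, 2, 3, 4, 5, 6, 9, 10}) = 7
G(43) = mex({0, 1, 3, 4, 5, 7, 9, 10, 12, 15}) = 2
G(44) = mex({0, 2, 3, 4, 5, 6, 7, 9, 10, 12, 15}) = 1
G(45) = mex({0, 1, 2, 3, 4, 5, 6, 7, 9, 10, 12, 14}) = 8
G(46) = mex({0, 1, 3, 4, 5, 7, 8, 11, 12, 14}) = 2
G(47) = mex({0, 1, 2, 3, 4, 5, 6, 8, 9, 10, 11, 12}) = 7
G(48) = mex({0, 1, 2, 3, 5, 6, 7, 9, 10}) = 4
G(49) = mex({0, 2, 3, 4, 6, 7, 9, 10, 11, 12, 15}) = 1
Therefore G(49) = 1.

1


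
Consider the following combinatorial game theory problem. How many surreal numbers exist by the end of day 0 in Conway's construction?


Day 0: {|} = 0 is born. Count = 1.
Day n: the number of surreal numbers born by day n is 2^(n+1) - 1.
By day 0: 2^1 - 1 = 1
By day 0: 1 surreal numbers.

1


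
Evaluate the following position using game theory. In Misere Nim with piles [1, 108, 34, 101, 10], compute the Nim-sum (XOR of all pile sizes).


We need the XOR (exclusive or) of all pile sizes.
After XOR-ing pile 1 (size 1): 0 XOR 1 = 1
After XOR-ing pile 2 (size 108): 1 XOR 108 = 109
After XOR-ing pile 3 (size 34): 109 XOR 34 = 79
After XOR-ing pile 4 (size 101): 79 XOR 101 = 42
After XOR-ing pile 5 (size 10): 42 XOR 10 = 32
The Nim-value of this position is 32.

32


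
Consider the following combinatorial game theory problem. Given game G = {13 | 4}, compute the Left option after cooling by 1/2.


Original game: {13 | 4} (a switch {a | b} with a > b).
Cooling by t (for t below the temperature (a - b)/2 = 9/2) taxes each move by t: {a | b} cooled by t is {a - t | b + t}.
Cooling amount: t = 1/2
Cooled Left option: 13 - 1/2 = 25/2
Cooled Right option: 4 + 1/2 = 9/2
Cooled game: {25/2 | 9/2}
Left option = 25/2

25/2


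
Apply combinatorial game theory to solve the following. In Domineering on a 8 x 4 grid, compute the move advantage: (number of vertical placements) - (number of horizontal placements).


Board is 8 x 4 (rows x cols).
Left (vertical) placements: (rows-1) * cols = 7 * 4 = 28
Right (horizontal) placements: rows * (cols-1) = 8 * 3 = 24
Advantage = Left - Right = 28 - 24 = 4

4


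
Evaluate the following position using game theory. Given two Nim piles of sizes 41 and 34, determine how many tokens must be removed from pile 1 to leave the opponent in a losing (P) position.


Piles: 41 and 34
Current XOR: 41 XOR 34 = 11 (non-zero, so this is an N-position).
To make the XOR zero, we need to find a move that balances the piles.
For pile 1 (size 41): target = 41 XOR 11 = 34
We reduce pile 1 from 41 to 34.
Tokens removed: 41 - 34 = 7
Verification: 34 XOR 34 = 0

7


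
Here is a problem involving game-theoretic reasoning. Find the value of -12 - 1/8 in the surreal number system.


x = -12, y = 1/8
Converting to common denominator: 8
x = -96/8, y = 1/8
x - y = -12 - 1/8 = -97/8

-97/8


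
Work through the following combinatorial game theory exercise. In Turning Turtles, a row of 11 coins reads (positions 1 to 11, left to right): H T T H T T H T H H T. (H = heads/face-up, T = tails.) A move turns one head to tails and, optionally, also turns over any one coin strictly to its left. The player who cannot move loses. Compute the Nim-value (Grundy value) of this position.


Coins: H T T H T T H T H H T
Key fact: a single head at position k behaves exactly like a Nim heap of size k (turning it to T and optionally flipping a coin at j < k corresponds to moving the heap from k to j, or to 0), and heads combine as a disjunctive sum (two heads at the same place would cancel, matching j XOR j = 0). So the Nim-value is the XOR of the 1-indexed positions of the heads.
Face-up positions (1-indexed): [1, 4, 7, 9, 10]
XOR 0 with 1: 0 XOR 1 = 1
XOR 1 with 4: 1 XOR 4 = 5
XOR 5 with 7: 5 XOR 7 = 2
XOR 2 with 9: 2 XOR 9 = 11
XOR 11 with 10: 11 XOR 10 = 1
Nim-value = 1

1


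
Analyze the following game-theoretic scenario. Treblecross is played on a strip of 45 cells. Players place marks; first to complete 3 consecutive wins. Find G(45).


Treblecross: place X on empty cells; 3-in-a-row wins.
Playing within two cells of an existing X lets the opponent win at once, so sensible play treats the cells i-2..i+2 around each X as dead. The player left with no safe cell loses, so this is a normal-play take-away game on strips of safe cells.
Placing X at cell i (0-indexed) of a strip of k safe cells leaves independent strips of sizes max(0, i-2) and max(0, k-i-3). Hence G(k) = mex{ G(max(0,i-2)) XOR G(max(0,k-i-3)) : 0 <= i < k }, with G(0) = 0.
G(1): splits (0,0):0^0=0 -> mex({0}) = 1
G(2): splits (0,0):0^0=0 -> mex({0}) = 1
G(3): splits (0,0):0^0=0 -> mex({0}) = 1
G(4): splits (0,1):0^1=1 (0,0):0^0=0 -> mex({0, 1}) = 2
G(5): splits (0,2):0^1=1 (0,1):0^1=1 (0,0):0^0=0 -> mex({0, 1}) = 2
G(6) = mex({1}) = 0
G(7) = mex({0, 1, 2}) = 3
G(8) = mex({0, 1, 2}) = 3
G(9) = mex({0, 2}) = 1
G(10) = mex({0, 2, 3}) = 1
G(11) = mex({0, 3}) = 1
G(12) = mex({1, 3}) = 0
G(13) = mex({0, 1, 2, 3}) = 4
G(14) = mex({0, 1, 2}) = 3
G(15) = mex({0, 1, 2}) = 3
G(16) = mex({0, 1, 2, 4}) = 3
G(17) = mex({0, 1, 3, 4}) = 2
G(18) = mex({0, 1, 3, 4}) = 2
G(19) = mex({0, 1, 3, 5}) = 2
G(20) = mex({0, 1, 2, 3, 5}) = 4
G(21) = mex({0, 1, 2, 3, 5}) = 4
G(22) = mex({1, 2, 6}) = 0
G(23) = mex({0, 1, 2, 3, 4, 6}) = 5
G(24) = mex({0, 1, 2, 3, 4}) = 5
G(25) = mex({0, 1, 3, 4, 7}) = 2
G(26) = mex({0, 1, 3, 4, 5, 7}) = 2
G(27) = mex({0, 1, 3, 5}) = 2
G(28) = mex({0, 1, 2, 5}) = 3
G(29) = mex({0, 1, 2, 4, 5, 6}) = 3
G(30) = mex({1, 2, 4, 6}) = 0
G(31) = mex({0, 1, 2, 3, 4, 6}) = 5
G(32) = mex({1, 2, 3, 4, 7}) = 0
G(33) = mex({0, 3, 7}) = 1
G(34) = mex({0, 2, 3, 5, 7}) = 1
G(35) = mex({0, 2, 3, 5, 6}) = 1
G(36) = mex({0, 1, 2, 5, 6}) = 3
G(37) = mex({0, 1, 2, 4, 5, 6}) = 3
G(38) = mex({0, 1, 2, 4}) = 3
G(39) = mex({0, 1, 2, 3, 4, 7}) = 5
G(40) = mex({0, 1, 2, 3, 4, 5, 7}) = 6
G(41) = mex({0, 1, 2, 3, 5, 7}) = 4
G(42) = mex({0, 1, 2, 3, 5, 6, 7}) = 4
G(43) = mex({0, 2, 3, 5, 6}) = 1
G(44) = mex({1, 2, 3, 4, 5, 6}) = 0
G(45) = mex({0, 1, 2, 3, 4, 6, 7}) = 5
Therefore G(45) = 5.

5


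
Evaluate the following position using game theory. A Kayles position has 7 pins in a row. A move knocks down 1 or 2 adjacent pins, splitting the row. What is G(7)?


Kayles: a move removes 1 or 2 adjacent pins from a contiguous row.
Removing pins from a row of k leaves two independent rows (a, b) with a + b = k - 1 (one pin) or a + b = k - 2 (two pins); an end removal gives a = 0.
By Sprague-Grundy, G(k) = mex{ G(a) XOR G(b) } over all these splits. G(0) = 0.
G(1): splits (0,0):0^0=0 -> mex({0}) = 1
G(2): splits (0,1):0^1=1 (0,0):0^0=0 -> mex({0, 1}) = 2
G(3): splits (0,2):0^2=2 (1,1):1^1=0 (0,1):0^1=1 -> mex({0, 1, 2}) = 3
G(4): splits (0,3):0^3=3 (1,2):1^2=3 (0,2):0^2=2 (1,1):1^1=0 -> mex({0, 2, 3}) = 1
G(5): splits (0,4):0^1=1 (1,3):1^3=2 (2,2):2^2=0 (0,3):0^3=3 (1,2):1^2=3 -> mex({0, 1, 2, 3}) = 4
G(6) = mex({0, 1, 2, 4}) = 3
G(7) = mex({0, 1, 3, 4, 5}) = 2
Therefore G(7) = 2.

2


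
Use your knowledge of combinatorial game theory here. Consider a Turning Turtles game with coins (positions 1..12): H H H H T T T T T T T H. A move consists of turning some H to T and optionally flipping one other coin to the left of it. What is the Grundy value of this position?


Coins: H H H H T T T T T T T H
Key fact: a single head at position k behaves exactly like a Nim heap of size k (turning it to T and optionally flipping a coin at j < k corresponds to moving the heap from k to j, or to 0), and heads combine as a disjunctive sum (two heads at the same place would cancel, matching j XOR j = 0). So the Nim-value is the XOR of the 1-indexed positions of the heads.
Face-up positions (1-indexed): [1, 2, 3, 4, 12]
XOR 0 with 1: 0 XOR 1 = 1
XOR 1 with 2: 1 XOR 2 = 3
XOR 3 with 3: 3 XOR 3 = 0
XOR 0 with 4: 0 XOR 4 = 4
XOR 4 with 12: 4 XOR 12 = 8
Nim-value = 8

8


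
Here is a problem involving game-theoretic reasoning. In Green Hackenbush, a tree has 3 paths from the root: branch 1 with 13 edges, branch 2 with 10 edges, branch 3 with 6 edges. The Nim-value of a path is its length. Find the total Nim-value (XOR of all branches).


The tree has 3 branches from the ground vertex.
In Green Hackenbush, the Nim-value of a simple path of length k is k.
Branch 1: length 13, Nim-value = 13
Branch 2: length 10, Nim-value = 10
Branch 3: length 6, Nim-value = 6
Total Nim-value = XOR of all branch values:
0 XOR 13 = 13
13 XOR 10 = 7
7 XOR 6 = 1
Nim-value of the tree = 1

1


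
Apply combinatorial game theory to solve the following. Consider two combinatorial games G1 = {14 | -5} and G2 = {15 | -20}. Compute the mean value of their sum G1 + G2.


G1 = {14 | -5}, G2 = {15 | -20}
Each is a switch {a | b} with numbers a > b; its mean value is (a + b)/2, and mean value is additive over game sums: m(G1 + G2) = m(G1) + m(G2).
Mean of G1 = (14 + (-5))/2 = 9/2 = 9/2
Mean of G2 = (15 + (-20))/2 = -5/2 = -5/2
Mean of G1 + G2 = 9/2 + -5/2 = 2

2


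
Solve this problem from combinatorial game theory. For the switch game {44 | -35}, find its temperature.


The game is {44 | -35}, a switch {a | b} with numbers a > b.
Cooling {a | b} by t gives {a - t | b + t}, which stops being hot when a - t = b + t, i.e. at t = (a - b)/2. So the temperature of a switch is (a - b)/2.
Temperature = (Left option - Right option) / 2
= (44 - (-35)) / 2
= 79 / 2
= 79/2

79/2


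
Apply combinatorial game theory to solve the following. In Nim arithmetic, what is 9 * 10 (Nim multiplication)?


Nim multiplication is bilinear over XOR: (u XOR v) * w = (u*w) XOR (v*w).
So we split each operand into its bit components and XOR the pairwise Nim products.
9 = 1 + 8 (as XOR of powers of 2).
10 = 2 + 8 (as XOR of powers of 2).
Using the standard Nim-product table on single bits:
  2*2 = 3,   2*4 = 8,   2*8 = 12,
  4*4 = 6,   4*8 = 11,  8*8 = 13,
and  1*x = x (identity), k*l = l*k (commutative).
Pairwise Nim products:
  1 * 2 = 2
  1 * 8 = 8
  8 * 2 = 12
  8 * 8 = 13
XOR them: 2 XOR 8 XOR 12 XOR 13 = 11.
Result: 9 * 10 = 11 (in Nim).

11


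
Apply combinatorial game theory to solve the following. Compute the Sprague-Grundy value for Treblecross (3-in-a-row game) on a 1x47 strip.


Treblecross: place X on empty cells; 3-in-a-row wins.
Playing within two cells of an existing X lets the opponent win at once, so sensible play treats the cells i-2..i+2 around each X as dead. The player left with no safe cell loses, so this is a normal-play take-away game on strips of safe cells.
Placing X at cell i (0-indexed) of a strip of k safe cells leaves independent strips of sizes max(0, i-2) and max(0, k-i-3). Hence G(k) = mex{ G(max(0,i-2)) XOR G(max(0,k-i-3)) : 0 <= i < k }, with G(0) = 0.
G(1): splits (0,0):0^0=0 -> mex({0}) = 1
G(2): splits (0,0):0^0=0 -> mex({0}) = 1
G(3): splits (0,0):0^0=0 -> mex({0}) = 1
G(4): splits (0,1):0^1=1 (0,0):0^0=0 -> mex({0, 1}) = 2
G(5): splits (0,2):0^1=1 (0,1):0^1=1 (0,0):0^0=0 -> mex({0, 1}) = 2
G(6) = mex({1}) = 0
G(7) = mex({0, 1, 2}) = 3
G(8) = mex({0, 1, 2}) = 3
G(9) = mex({0, 2}) = 1
G(10) = mex({0, 2, 3}) = 1
G(11) = mex({0, 3}) = 1
G(12) = mex({1, 3}) = 0
G(13) = mex({0, 1, 2, 3}) = 4
G(14) = mex({0, 1, 2}) = 3
G(15) = mex({0, 1, 2}) = 3
G(16) = mex({0, 1, 2, 4}) = 3
G(17) = mex({0, 1, 3, 4}) = 2
G(18) = mex({0, 1, 3, 4}) = 2
G(19) = mex({0, 1, 3, 5}) = 2
G(20) = mex({0, 1, 2, 3, 5}) = 4
G(21) = mex({0, 1, 2, 3, 5}) = 4
G(22) = mex({1, 2, 6}) = 0
G(23) = mex({0, 1, 2, 3, 4, 6}) = 5
G(24) = mex({0, 1, 2, 3, 4}) = 5
G(25) = mex({0, 1, 3, 4, 7}) = 2
G(26) = mex({0, 1, 3, 4, 5, 7}) = 2
G(27) = mex({0, 1, 3, 5}) = 2
G(28) = mex({0, 1, 2, 5}) = 3
G(29) = mex({0, 1, 2, 4, 5, 6}) = 3
G(30) = mex({1, 2, 4, 6}) = 0
G(31) = mex({0, 1, 2, 3, 4, 6}) = 5
G(32) = mex({1, 2, 3, 4, 7}) = 0
G(33) = mex({0, 3, 7}) = 1
G(34) = mex({0, 2, 3, 5, 7}) = 1
G(35) = mex({0, 2, 3, 5, 6}) = 1
G(36) = mex({0, 1, 2, 5, 6}) = 3
G(37) = mex({0, 1, 2, 4, 5, 6}) = 3
G(38) = mex({0, 1, 2, 4}) = 3
G(39) = mex({0, 1, 2, 3, 4, 7}) = 5
G(40) = mex({0, 1, 2, 3, 4, 5, 7}) = 6
G(41) = mex({0, 1, 2, 3, 5, 7}) = 4
G(42) = mex({0, 1, 2, 3, 5, 6, 7}) = 4
G(43) = mex({0, 2, 3, 5, 6}) = 1
G(44) = mex({1, 2, 3, 4, 5, 6}) = 0
G(45) = mex({0, 1, 2, 3, 4, 6, 7}) = 5
G(46) = mex({0, 1, 2, 3, 4, 7}) = 5
G(47) = mex({0, 1, 2, 3, 4, 5, 7}) = 6
Therefore G(47) = 6.

6
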